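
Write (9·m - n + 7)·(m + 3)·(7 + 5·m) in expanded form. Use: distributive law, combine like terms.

(9·m - n + 7)·(m + 3)·(7 + 5·m)
= (9·m² + 27·m - m·n - 3·n + 7·m + 21)·(7 + 5·m)    [distributive law]
= (9·m² + 34·m - m·n - 3·n + 21)·(7 + 5·m)    [combine like terms]
= 63·m² + 45·m³ + 238·m + 170·m² - 7·m·n - 5·m²·n - 21·n - 15·m·n + 147 + 105·m    [distributive law]
= 233·m² + 45·m³ + 343·m - 22·m·n - 5·m²·n - 21·n + 147    [combine like terms]

233·m² + 45·m³ + 343·m - 22·m·n - 5·m²·n - 21·n + 147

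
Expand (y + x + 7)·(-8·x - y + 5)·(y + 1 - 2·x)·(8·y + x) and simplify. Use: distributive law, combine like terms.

(y + x + 7)·(-8·x - y + 5)·(y + 1 - 2·x)·(8·y + x)
= (-8·x·y - y² + 5·y - 8·x² - x·y + 5·x - 56·x - 7·y + 35)·(y + 1 - 2·x)·(8·y + x)    [distributive law]
= (-9·x·y - y² - 2·y - 8·x² - 51·x + 35)·(y + 1 - 2·x)·(8·y + x)    [combine like terms]
= (-9·x·y² - 9·x·y + 18·x²·y - y³ - y² + 2·x·y² - 2·y² - 2·y + 4·x·y - 8·x²·y - 8·x² + 16·x³ - 51·x·y - 51·x + 102·x² + 35·y + 35 - 70·x)·(8·y + x)    [distributive law]
= (-7·x·y² - 56·x·y + 10·x²·y - y³ - 3·y² + 33·y + 94·x² + 16·x³ - 121·x + 35)·(8·y + x)    [combine like terms]
= -56·x·y³ - 7·x²·y² - 448·x·y² - 56·x²·y + 80·x²·y² + 10·x³·y - 8·y⁴ - x·y³ - 24·y³ - 3·x·y² + 264·y² + 33·x·y + 752·x²·y + 94·x³ + 128·x³·y + 16·x⁴ - 968·x·y - 121·x² + 280·y + 35·x    [distributive law]
= -57·x·y³ + 73·x²·y² - 451·x·y² + 696·x²·y + 138·x³·y - 8·y⁴ - 24·y³ + 264·y² - 935·x·y + 94·x³ + 16·x⁴ - 121·x² + 280·y + 35·x    [combine like terms]

-57·x·y³ + 73·x²·y² - 451·x·y² + 696·x²·y + 138·x³·y - 8·y⁴ - 24·y³ + 264·y² - 935·x·y + 94·x³ + 16·x⁴ - 121·x² + 280·y + 35·x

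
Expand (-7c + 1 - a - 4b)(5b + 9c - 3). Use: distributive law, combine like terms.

(-7c + 1 - a - 4b)(5b + 9c - 3)
= -35bc - 63c^2 + 21c + 5b + 9c - 3 - 5ab - 9ac + 3a - 20b^2 - 36bc + 12b    [distributive law]
= -71bc - 63c^2 + 30c + 17b - 3 - 5ab - 9ac + 3a - 20b^2    [combine like terms]

-71bc - 63c^2 + 30c + 17b - 3 - 5ab - 9ac + 3a - 20b^2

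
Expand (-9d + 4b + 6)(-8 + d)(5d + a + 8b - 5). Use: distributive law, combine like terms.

435d^2 + 78ad + 444bd - 630d - 45d^3 - 9ad^2 - 52bd^2 - 32ab - 256b^2 - 224b + 4abd + 32b^2d - 48a + 240

(-9d + 4b + 6)(-8 + d)(5d + a + 8b - 5)
= (72d - 9d^2 - 32b + 4bd - 48 + 6d)(5d + a + 8b - 5)    [distributive law]
= (78d - 9d^2 - 32b + 4bd - 48)(5d + a + 8b - 5)    [combine like terms]
= 390d^2 + 78ad + 624bd - 390d - 45d^3 - 9ad^2 - 72bd^2 + 45d^2 - 160bd - 32ab - 256b^2 + 160b + 20bd^2 + 4abd + 32b^2d - 20bd - 240d - 48a - 384b + 240    [distributive law]
= 435d^2 + 78ad + 444bd - 630d - 45d^3 - 9ad^2 - 52bd^2 - 32ab - 256b^2 - 224b + 4abd + 32b^2d - 48a + 240    [combine like terms]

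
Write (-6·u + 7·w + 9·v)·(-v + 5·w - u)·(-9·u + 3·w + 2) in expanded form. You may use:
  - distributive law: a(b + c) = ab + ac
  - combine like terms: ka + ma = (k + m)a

27·u²·v - 351·u·v·w - 6·u·v + 351·u²·w - 426·u·w² - 74·u·w - 54·u³ + 12·u² + 114·v·w² + 76·v·w + 105·w³ + 70·w² + 81·u·v² - 27·v²·w - 18·v²

(-6·u + 7·w + 9·v)·(-v + 5·w - u)·(-9·u + 3·w + 2)
= (6·u·v - 30·u·w + 6·u² - 7·v·w + 35·w² - 7·u·w - 9·v² + 45·v·w - 9·u·v)·(-9·u + 3·w + 2)    [distributive law]
= (-3·u·v - 37·u·w + 6·u² + 38·v·w + 35·w² - 9·v²)·(-9·u + 3·w + 2)    [combine like terms]
= 27·u²·v - 9·u·v·w - 6·u·v + 333·u²·w - 111·u·w² - 74·u·w - 54·u³ + 18·u²·w + 12·u² - 342·u·v·w + 114·v·w² + 76·v·w - 315·u·w² + 105·w³ + 70·w² + 81·u·v² - 27·v²·w - 18·v²    [distributive law]
= 27·u²·v - 351·u·v·w - 6·u·v + 351·u²·w - 426·u·w² - 74·u·w - 54·u³ + 12·u² + 114·v·w² + 76·v·w + 105·w³ + 70·w² + 81·u·v² - 27·v²·w - 18·v²    [combine like terms]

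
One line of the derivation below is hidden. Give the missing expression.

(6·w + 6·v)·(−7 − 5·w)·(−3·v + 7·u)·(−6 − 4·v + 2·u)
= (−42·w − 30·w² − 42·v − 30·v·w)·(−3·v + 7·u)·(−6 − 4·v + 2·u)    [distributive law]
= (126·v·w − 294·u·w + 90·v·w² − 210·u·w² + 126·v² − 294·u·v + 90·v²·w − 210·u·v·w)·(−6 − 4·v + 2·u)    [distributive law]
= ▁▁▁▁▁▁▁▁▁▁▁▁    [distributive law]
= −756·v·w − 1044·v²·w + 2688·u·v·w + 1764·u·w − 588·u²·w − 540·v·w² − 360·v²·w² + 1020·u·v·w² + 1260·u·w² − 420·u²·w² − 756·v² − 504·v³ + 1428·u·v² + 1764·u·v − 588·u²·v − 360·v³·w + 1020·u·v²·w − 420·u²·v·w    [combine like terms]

After distributive law, the bracketed line is:

−756·v·w − 504·v²·w + 252·u·v·w + 1764·u·w + 1176·u·v·w − 588·u²·w − 540·v·w² − 360·v²·w² + 180·u·v·w² + 1260·u·w² + 840·u·v·w² − 420·u²·w² − 756·v² − 504·v³ + 252·u·v² + 1764·u·v + 1176·u·v² − 588·u²·v − 540·v²·w − 360·v³·w + 180·u·v²·w + 1260·u·v·w + 840·u·v²·w − 420·u²·v·w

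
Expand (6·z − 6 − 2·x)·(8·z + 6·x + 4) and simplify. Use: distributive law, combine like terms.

48·z^2 + 20·x·z − 24·z − 44·x − 24 − 12·x^2

(6·z − 6 − 2·x)·(8·z + 6·x + 4)
= 48·z^2 + 36·x·z + 24·z − 48·z − 36·x − 24 − 16·x·z − 12·x^2 − 8·x    [distributive law]
= 48·z^2 + 20·x·z − 24·z − 44·x − 24 − 12·x^2    [combine like terms]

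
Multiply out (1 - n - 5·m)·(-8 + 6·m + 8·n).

(1 - n - 5·m)·(-8 + 6·m + 8·n)
= -8 + 6·m + 8·n + 8·n - 6·m·n - 8·n^2 + 40·m - 30·m^2 - 40·m·n    [distributive law]
= -8 + 46·m + 16·n - 46·m·n - 8·n^2 - 30·m^2    [combine like terms]

-8 + 46·m + 16·n - 46·m·n - 8·n^2 - 30·m^2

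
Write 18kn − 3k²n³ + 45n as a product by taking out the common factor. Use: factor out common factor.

3n(6k − k²n² + 15)

18kn − 3k²n³ + 45n
= 3(6kn − k²n³ + 15n)    [factor out 3]
= 3n(6k − k²n² + 15)    [factor out n]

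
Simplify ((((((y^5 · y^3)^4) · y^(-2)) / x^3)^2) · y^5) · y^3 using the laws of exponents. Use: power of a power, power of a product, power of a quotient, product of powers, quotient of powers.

x^(-6)·y^68

((((((y^5 · y^3)^4) · y^(-2)) / x^3)^2) · y^5) · y^3
= ((((((y^5 · y^3)^4) · y^(-2))^2) / ((x^3)^2)) · y^5) · y^3    [power of a quotient]
= ((((((y^5 · y^3)^4)^2) · ((y^(-2))^2)) / ((x^3)^2)) · y^5) · y^3    [power of a product]
= (((((y^5 · y^3)^8) · ((y^(-2))^2)) / ((x^3)^2)) · y^5) · y^3    [power of a power]
= ((((((y^5)^8) · ((y^3)^8)) · ((y^(-2))^2)) / ((x^3)^2)) · y^5) · y^3    [power of a product]
= ((((y^40 · ((y^3)^8)) · ((y^(-2))^2)) / ((x^3)^2)) · y^5) · y^3    [power of a power]
= ((((y^40 · y^24) · ((y^(-2))^2)) / ((x^3)^2)) · y^5) · y^3    [power of a power]
= (((y^64 · ((y^(-2))^2)) / ((x^3)^2)) · y^5) · y^3    [product of powers]
= (((y^64 · y^(-4)) / ((x^3)^2)) · y^5) · y^3    [power of a power]
= ((y^60 / ((x^3)^2)) · y^5) · y^3    [product of powers]
= ((y^60 / x^6) · y^5) · y^3    [power of a power]
= x^(-6)·y^68    [quotient of powers; product of powers]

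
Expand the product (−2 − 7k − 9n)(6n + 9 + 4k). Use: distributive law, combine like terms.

(−2 − 7k − 9n)(6n + 9 + 4k)
= −12n − 18 − 8k − 42kn − 63k − 28k^2 − 54n^2 − 81n − 36kn    [distributive law]
= −93n − 18 − 71k − 78kn − 28k^2 − 54n^2    [combine like terms]

−93n − 18 − 71k − 78kn − 28k^2 − 54n^2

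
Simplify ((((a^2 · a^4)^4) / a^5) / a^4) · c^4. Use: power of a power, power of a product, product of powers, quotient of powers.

a^15·c^4

((((a^2 · a^4)^4) / a^5) / a^4) · c^4
= (((((a^2)^4) · ((a^4)^4)) / a^5) / a^4) · c^4    [power of a product]
= (((a^8 · ((a^4)^4)) / a^5) / a^4) · c^4    [power of a power]
= (((a^8 · a^16) / a^5) / a^4) · c^4    [power of a power]
= ((a^24 / a^5) / a^4) · c^4    [product of powers]
= (a^19 / a^4) · c^4    [quotient of powers]
= a^15 · c^4    [quotient of powers]
= a^15·c^4    [rearrange]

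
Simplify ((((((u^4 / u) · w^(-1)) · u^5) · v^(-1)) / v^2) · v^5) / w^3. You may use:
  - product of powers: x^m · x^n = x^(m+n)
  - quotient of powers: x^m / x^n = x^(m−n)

u^8v^2w^(-4)

((((((u^4 / u) · w^(-1)) · u^5) · v^(-1)) / v^2) · v^5) / w^3
= (((((u^3 · w^(-1)) · u^5) · v^(-1)) / v^2) · v^5) / w^3    [quotient of powers]
= u^8v^2w^(-4)    [quotient of powers; product of powers]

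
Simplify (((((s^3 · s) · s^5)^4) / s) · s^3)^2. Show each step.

(((((s^3 · s) · s^5)^4) / s) · s^3)^2
= (((((s^3 · s) · s^5)^4) / s)^2) · ((s^3)^2)    [power of a product]
= (((((s^3 · s) · s^5)^4)^2) / (s^2)) · ((s^3)^2)    [power of a quotient]
= ((((s^3 · s) · s^5)^8) / (s^2)) · ((s^3)^2)    [power of a power]
= ((((s^3 · s)^8) · ((s^5)^8)) / (s^2)) · ((s^3)^2)    [power of a product]
= (((((s^3)^8) · (s^8)) · ((s^5)^8)) / (s^2)) · ((s^3)^2)    [power of a product]
= (((s^24 · (s^8)) · ((s^5)^8)) / (s^2)) · ((s^3)^2)    [power of a power]
= ((s^32 · ((s^5)^8)) / (s^2)) · ((s^3)^2)    [product of powers]
= ((s^32 · s^40) / (s^2)) · ((s^3)^2)    [power of a power]
= (s^72 / (s^2)) · ((s^3)^2)    [product of powers]
= s^70 · ((s^3)^2)    [quotient of powers]
= s^70 · s^6    [power of a power]
= s^76    [product of powers]

s^76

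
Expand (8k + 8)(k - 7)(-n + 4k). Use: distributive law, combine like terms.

(8k + 8)(k - 7)(-n + 4k)
= (8k^2 - 56k + 8k - 56)(-n + 4k)    [distributive law]
= (8k^2 - 48k - 56)(-n + 4k)    [combine like terms]
= -8k^2n + 32k^3 + 48kn - 192k^2 + 56n - 224k    [distributive law]

-8k^2n + 32k^3 + 48kn - 192k^2 + 56n - 224k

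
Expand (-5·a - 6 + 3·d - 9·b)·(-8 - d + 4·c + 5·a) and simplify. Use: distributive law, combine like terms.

(-5·a - 6 + 3·d - 9·b)·(-8 - d + 4·c + 5·a)
= 40·a + 5·a·d - 20·a·c - 25·a^2 + 48 + 6·d - 24·c - 30·a - 24·d - 3·d^2 + 12·c·d + 15·a·d + 72·b + 9·b·d - 36·b·c - 45·a·b    [distributive law]
= 10·a + 20·a·d - 20·a·c - 25·a^2 + 48 - 18·d - 24·c - 3·d^2 + 12·c·d + 72·b + 9·b·d - 36·b·c - 45·a·b    [combine like terms]

10·a + 20·a·d - 20·a·c - 25·a^2 + 48 - 18·d - 24·c - 3·d^2 + 12·c·d + 72·b + 9·b·d - 36·b·c - 45·a·b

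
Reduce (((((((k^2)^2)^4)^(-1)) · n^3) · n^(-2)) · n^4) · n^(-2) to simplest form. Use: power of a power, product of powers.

k^(-16)·n^3

(((((((k^2)^2)^4)^(-1)) · n^3) · n^(-2)) · n^4) · n^(-2)
= ((((((k^2)^2)^(-4)) · n^3) · n^(-2)) · n^4) · n^(-2)    [power of a power]
= (((((k^2)^(-8)) · n^3) · n^(-2)) · n^4) · n^(-2)    [power of a power]
= (((k^(-16) · n^3) · n^(-2)) · n^4) · n^(-2)    [power of a power]
= k^(-16)·n^3    [product of powers]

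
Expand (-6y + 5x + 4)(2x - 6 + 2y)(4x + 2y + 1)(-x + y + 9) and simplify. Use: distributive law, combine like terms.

28x³y + 64x²y² - 100x²y - 28xy³ - 414xy² + 1056xy - 140y³ + 680y² - 60y - 24y⁴ - 40x⁴ + 438x³ - 584x² - 1038x - 216

(-6y + 5x + 4)(2x - 6 + 2y)(4x + 2y + 1)(-x + y + 9)
= (-12xy + 36y - 12y² + 10x² - 30x + 10xy + 8x - 24 + 8y)(4x + 2y + 1)(-x + y + 9)    [distributive law]
= (-2xy + 44y - 12y² + 10x² - 22x - 24)(4x + 2y + 1)(-x + y + 9)    [combine like terms]
= (-8x²y - 4xy² - 2xy + 176xy + 88y² + 44y - 48xy² - 24y³ - 12y² + 40x³ + 20x²y + 10x² - 88x² - 44xy - 22x - 96x - 48y - 24)(-x + y + 9)    [distributive law]
= (12x²y - 52xy² + 130xy + 76y² - 4y - 24y³ + 40x³ - 78x² - 118x - 24)(-x + y + 9)    [combine like terms]
= -12x³y + 12x²y² + 108x²y + 52x²y² - 52xy³ - 468xy² - 130x²y + 130xy² + 1170xy - 76xy² + 76y³ + 684y² + 4xy - 4y² - 36y + 24xy³ - 24y⁴ - 216y³ - 40x⁴ + 40x³y + 360x³ + 78x³ - 78x²y - 702x² + 118x² - 118xy - 1062x + 24x - 24y - 216    [distributive law]
= 28x³y + 64x²y² - 100x²y - 28xy³ - 414xy² + 1056xy - 140y³ + 680y² - 60y - 24y⁴ - 40x⁴ + 438x³ - 584x² - 1038x - 216    [combine like terms]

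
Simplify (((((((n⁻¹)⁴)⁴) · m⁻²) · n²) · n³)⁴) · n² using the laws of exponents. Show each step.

m⁻⁸·n⁻⁴²

(((((((n⁻¹)⁴)⁴) · m⁻²) · n²) · n³)⁴) · n²
= (((((((n⁻¹)⁴)⁴) · m⁻²) · n²)⁴) · ((n³)⁴)) · n²    [power of a product]
= (((((((n⁻¹)⁴)⁴) · m⁻²)⁴) · ((n²)⁴)) · ((n³)⁴)) · n²    [power of a product]
= (((((((n⁻¹)⁴)⁴)⁴) · ((m⁻²)⁴)) · ((n²)⁴)) · ((n³)⁴)) · n²    [power of a product]
= ((((((n⁻¹)⁴)¹⁶) · ((m⁻²)⁴)) · ((n²)⁴)) · ((n³)⁴)) · n²    [power of a power]
= (((((n⁻¹)⁶⁴) · ((m⁻²)⁴)) · ((n²)⁴)) · ((n³)⁴)) · n²    [power of a power]
= (((n⁻⁶⁴ · ((m⁻²)⁴)) · ((n²)⁴)) · ((n³)⁴)) · n²    [power of a power]
= (((n⁻⁶⁴ · m⁻⁸) · ((n²)⁴)) · ((n³)⁴)) · n²    [power of a power]
= (((n⁻⁶⁴ · m⁻⁸) · n⁸) · ((n³)⁴)) · n²    [power of a power]
= (((n⁻⁶⁴ · m⁻⁸) · n⁸) · n¹²) · n²    [power of a power]
= m⁻⁸·n⁻⁴²    [product of powers]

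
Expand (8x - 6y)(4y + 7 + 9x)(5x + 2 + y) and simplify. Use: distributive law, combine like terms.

(8x - 6y)(4y + 7 + 9x)(5x + 2 + y)
= (32xy + 56x + 72x^2 - 24y^2 - 42y - 54xy)(5x + 2 + y)    [distributive law]
= (-22xy + 56x + 72x^2 - 24y^2 - 42y)(5x + 2 + y)    [combine like terms]
= -110x^2y - 44xy - 22xy^2 + 280x^2 + 112x + 56xy + 360x^3 + 144x^2 + 72x^2y - 120xy^2 - 48y^2 - 24y^3 - 210xy - 84y - 42y^2    [distributive law]
= -38x^2y - 198xy - 142xy^2 + 424x^2 + 112x + 360x^3 - 90y^2 - 24y^3 - 84y    [combine like terms]

-38x^2y - 198xy - 142xy^2 + 424x^2 + 112x + 360x^3 - 90y^2 - 24y^3 - 84y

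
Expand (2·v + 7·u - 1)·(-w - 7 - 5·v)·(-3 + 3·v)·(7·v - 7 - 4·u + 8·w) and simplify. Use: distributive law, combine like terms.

(2·v + 7·u - 1)·(-w - 7 - 5·v)·(-3 + 3·v)·(7·v - 7 - 4·u + 8·w)
= (-2·v·w - 14·v - 10·v^2 - 7·u·w - 49·u - 35·u·v + w + 7 + 5·v)·(-3 + 3·v)·(7·v - 7 - 4·u + 8·w)    [distributive law]
= (-2·v·w - 9·v - 10·v^2 - 7·u·w - 49·u - 35·u·v + w + 7)·(-3 + 3·v)·(7·v - 7 - 4·u + 8·w)    [combine like terms]
= (6·v·w - 6·v^2·w + 27·v - 27·v^2 + 30·v^2 - 30·v^3 + 21·u·w - 21·u·v·w + 147·u - 147·u·v + 105·u·v - 105·u·v^2 - 3·w + 3·v·w - 21 + 21·v)·(7·v - 7 - 4·u + 8·w)    [distributive law]
= (9·v·w - 6·v^2·w + 48·v + 3·v^2 - 30·v^3 + 21·u·w - 21·u·v·w + 147·u - 42·u·v - 105·u·v^2 - 3·w - 21)·(7·v - 7 - 4·u + 8·w)    [combine like terms]
= 63·v^2·w - 63·v·w - 36·u·v·w + 72·v·w^2 - 42·v^3·w + 42·v^2·w + 24·u·v^2·w - 48·v^2·w^2 + 336·v^2 - 336·v - 192·u·v + 384·v·w + 21·v^3 - 21·v^2 - 12·u·v^2 + 24·v^2·w - 210·v^4 + 210·v^3 + 120·u·v^3 - 240·v^3·w + 147·u·v·w - 147·u·w - 84·u^2·w + 168·u·w^2 - 147·u·v^2·w + 147·u·v·w + 84·u^2·v·w - 168·u·v·w^2 + 1029·u·v - 1029·u - 588·u^2 + 1176·u·w - 294·u·v^2 + 294·u·v + 168·u^2·v - 336·u·v·w - 735·u·v^3 + 735·u·v^2 + 420·u^2·v^2 - 840·u·v^2·w - 21·v·w + 21·w + 12·u·w - 24·w^2 - 147·v + 147 + 84·u - 168·w    [distributive law]
= 129·v^2·w + 300·v·w - 78·u·v·w + 72·v·w^2 - 282·v^3·w - 963·u·v^2·w - 48·v^2·w^2 + 315·v^2 - 483·v + 1131·u·v + 231·v^3 + 429·u·v^2 - 210·v^4 - 615·u·v^3 + 1041·u·w - 84·u^2·w + 168·u·w^2 + 84·u^2·v·w - 168·u·v·w^2 - 945·u - 588·u^2 + 168·u^2·v + 420·u^2·v^2 - 147·w - 24·w^2 + 147    [combine like terms]

129·v^2·w + 300·v·w - 78·u·v·w + 72·v·w^2 - 282·v^3·w - 963·u·v^2·w - 48·v^2·w^2 + 315·v^2 - 483·v + 1131·u·v + 231·v^3 + 429·u·v^2 - 210·v^4 - 615·u·v^3 + 1041·u·w - 84·u^2·w + 168·u·w^2 + 84·u^2·v·w - 168·u·v·w^2 - 945·u - 588·u^2 + 168·u^2·v + 420·u^2·v^2 - 147·w - 24·w^2 + 147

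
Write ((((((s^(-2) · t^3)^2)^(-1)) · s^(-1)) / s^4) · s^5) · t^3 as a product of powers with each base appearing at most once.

((((((s^(-2) · t^3)^2)^(-1)) · s^(-1)) / s^4) · s^5) · t^3
= (((((s^(-2) · t^3)^(-2)) · s^(-1)) / s^4) · s^5) · t^3    [power of a power]
= ((((((s^(-2))^(-2)) · ((t^3)^(-2))) · s^(-1)) / s^4) · s^5) · t^3    [power of a product]
= ((((s^4 · ((t^3)^(-2))) · s^(-1)) / s^4) · s^5) · t^3    [power of a power]
= ((((s^4 · t^(-6)) · s^(-1)) / s^4) · s^5) · t^3    [power of a power]
= s^4·t^(-3)    [quotient of powers; product of powers]

s^4·t^(-3)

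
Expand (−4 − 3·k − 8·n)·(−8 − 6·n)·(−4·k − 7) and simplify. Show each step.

−296·k − 224 − 478·k·n − 616·n − 96·k² − 72·k²·n − 192·k·n² − 336·n²

(−4 − 3·k − 8·n)·(−8 − 6·n)·(−4·k − 7)
= (32 + 24·n + 24·k + 18·k·n + 64·n + 48·n²)·(−4·k − 7)    [distributive law]
= (32 + 88·n + 24·k + 18·k·n + 48·n²)·(−4·k − 7)    [combine like terms]
= −128·k − 224 − 352·k·n − 616·n − 96·k² − 168·k − 72·k²·n − 126·k·n − 192·k·n² − 336·n²    [distributive law]
= −296·k − 224 − 478·k·n − 616·n − 96·k² − 72·k²·n − 192·k·n² − 336·n²    [combine like terms]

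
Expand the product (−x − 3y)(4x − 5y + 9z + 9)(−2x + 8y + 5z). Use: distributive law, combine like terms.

8x³ − 18x²y − 2x²z − 86xy² − 53xyz − 45xz² + 18x² − 18xy − 45xz + 120y³ − 141y²z − 135yz² − 216y² − 135yz

(−x − 3y)(4x − 5y + 9z + 9)(−2x + 8y + 5z)
= (−4x² + 5xy − 9xz − 9x − 12xy + 15y² − 27yz − 27y)(−2x + 8y + 5z)    [distributive law]
= (−4x² − 7xy − 9xz − 9x + 15y² − 27yz − 27y)(−2x + 8y + 5z)    [combine like terms]
= 8x³ − 32x²y − 20x²z + 14x²y − 56xy² − 35xyz + 18x²z − 72xyz − 45xz² + 18x² − 72xy − 45xz − 30xy² + 120y³ + 75y²z + 54xyz − 216y²z − 135yz² + 54xy − 216y² − 135yz    [distributive law]
= 8x³ − 18x²y − 2x²z − 86xy² − 53xyz − 45xz² + 18x² − 18xy − 45xz + 120y³ − 141y²z − 135yz² − 216y² − 135yz    [combine like terms]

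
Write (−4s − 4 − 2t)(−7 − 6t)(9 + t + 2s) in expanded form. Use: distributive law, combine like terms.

(−4s − 4 − 2t)(−7 − 6t)(9 + t + 2s)
= (28s + 24st + 28 + 24t + 14t + 12t^2)(9 + t + 2s)    [distributive law]
= (28s + 24st + 28 + 38t + 12t^2)(9 + t + 2s)    [combine like terms]
= 252s + 28st + 56s^2 + 216st + 24st^2 + 48s^2t + 252 + 28t + 56s + 342t + 38t^2 + 76st + 108t^2 + 12t^3 + 24st^2    [distributive law]
= 308s + 320st + 56s^2 + 48st^2 + 48s^2t + 252 + 370t + 146t^2 + 12t^3    [combine like terms]

308s + 320st + 56s^2 + 48st^2 + 48s^2t + 252 + 370t + 146t^2 + 12t^3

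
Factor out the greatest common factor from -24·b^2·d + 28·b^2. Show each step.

4·b^2(-6·d + 7)

-24·b^2·d + 28·b^2
= 4(-6·b^2·d + 7·b^2)    [factor out 4]
= 4·b^2(-6·d + 7)    [factor out b^2]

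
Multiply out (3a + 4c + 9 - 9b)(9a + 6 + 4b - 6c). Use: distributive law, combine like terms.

27a^2 + 99a - 69ab + 18ac - 30c + 70bc - 24c^2 + 54 - 18b - 36b^2

(3a + 4c + 9 - 9b)(9a + 6 + 4b - 6c)
= 27a^2 + 18a + 12ab - 18ac + 36ac + 24c + 16bc - 24c^2 + 81a + 54 + 36b - 54c - 81ab - 54b - 36b^2 + 54bc    [distributive law]
= 27a^2 + 99a - 69ab + 18ac - 30c + 70bc - 24c^2 + 54 - 18b - 36b^2    [combine like terms]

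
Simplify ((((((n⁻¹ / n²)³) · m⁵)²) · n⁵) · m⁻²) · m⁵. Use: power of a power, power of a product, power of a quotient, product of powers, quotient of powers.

((((((n⁻¹ / n²)³) · m⁵)²) · n⁵) · m⁻²) · m⁵
= ((((((n⁻¹ / n²)³)²) · ((m⁵)²)) · n⁵) · m⁻²) · m⁵    [power of a product]
= (((((n⁻¹ / n²)⁶) · ((m⁵)²)) · n⁵) · m⁻²) · m⁵    [power of a power]
= ((((((n⁻¹)⁶) / ((n²)⁶)) · ((m⁵)²)) · n⁵) · m⁻²) · m⁵    [power of a quotient]
= ((((n⁻⁶ / ((n²)⁶)) · ((m⁵)²)) · n⁵) · m⁻²) · m⁵    [power of a power]
= ((((n⁻⁶ / n¹²) · ((m⁵)²)) · n⁵) · m⁻²) · m⁵    [power of a power]
= (((n⁻¹⁸ · ((m⁵)²)) · n⁵) · m⁻²) · m⁵    [quotient of powers]
= (((n⁻¹⁸ · m¹⁰) · n⁵) · m⁻²) · m⁵    [power of a power]
= m¹³n⁻¹³    [product of powers]

m¹³n⁻¹³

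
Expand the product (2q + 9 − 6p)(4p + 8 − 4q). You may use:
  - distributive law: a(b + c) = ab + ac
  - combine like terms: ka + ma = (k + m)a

(2q + 9 − 6p)(4p + 8 − 4q)
= 8pq + 16q − 8q² + 36p + 72 − 36q − 24p² − 48p + 24pq    [distributive law]
= 32pq − 20q − 8q² − 12p + 72 − 24p²    [combine like terms]

32pq − 20q − 8q² − 12p + 72 − 24p²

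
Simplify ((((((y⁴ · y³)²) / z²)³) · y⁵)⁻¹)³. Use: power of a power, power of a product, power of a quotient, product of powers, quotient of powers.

((((((y⁴ · y³)²) / z²)³) · y⁵)⁻¹)³
= (((((y⁴ · y³)²) / z²)³) · y⁵)⁻³    [power of a power]
= (((((y⁴ · y³)²) / z²)³)⁻³) · ((y⁵)⁻³)    [power of a product]
= ((((y⁴ · y³)²) / z²)⁻⁹) · ((y⁵)⁻³)    [power of a power]
= ((((y⁴ · y³)²)⁻⁹) / ((z²)⁻⁹)) · ((y⁵)⁻³)    [power of a quotient]
= (((y⁴ · y³)⁻¹⁸) / ((z²)⁻⁹)) · ((y⁵)⁻³)    [power of a power]
= ((((y⁴)⁻¹⁸) · ((y³)⁻¹⁸)) / ((z²)⁻⁹)) · ((y⁵)⁻³)    [power of a product]
= ((y⁻⁷² · ((y³)⁻¹⁸)) / ((z²)⁻⁹)) · ((y⁵)⁻³)    [power of a power]
= ((y⁻⁷² · y⁻⁵⁴) / ((z²)⁻⁹)) · ((y⁵)⁻³)    [power of a power]
= (y⁻¹²⁶ / ((z²)⁻⁹)) · ((y⁵)⁻³)    [product of powers]
= (y⁻¹²⁶ / z⁻¹⁸) · ((y⁵)⁻³)    [power of a power]
= (y⁻¹²⁶ / z⁻¹⁸) · y⁻¹⁵    [power of a power]
= y⁻¹⁴¹·z¹⁸    [quotient of powers; product of powers]

y⁻¹⁴¹·z¹⁸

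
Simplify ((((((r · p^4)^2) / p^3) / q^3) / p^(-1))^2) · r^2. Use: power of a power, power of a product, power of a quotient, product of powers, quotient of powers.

p^12q^(-6)r^6

((((((r · p^4)^2) / p^3) / q^3) / p^(-1))^2) · r^2
= ((((((r · p^4)^2) / p^3) / q^3)^2) / ((p^(-1))^2)) · r^2    [power of a quotient]
= ((((((r · p^4)^2) / p^3)^2) / ((q^3)^2)) / ((p^(-1))^2)) · r^2    [power of a quotient]
= ((((((r · p^4)^2)^2) / ((p^3)^2)) / ((q^3)^2)) / ((p^(-1))^2)) · r^2    [power of a quotient]
= (((((r · p^4)^4) / ((p^3)^2)) / ((q^3)^2)) / ((p^(-1))^2)) · r^2    [power of a power]
= (((((r^4) · ((p^4)^4)) / ((p^3)^2)) / ((q^3)^2)) / ((p^(-1))^2)) · r^2    [power of a product]
= ((((r^4 · p^16) / ((p^3)^2)) / ((q^3)^2)) / ((p^(-1))^2)) · r^2    [power of a power]
= ((((r^4 · p^16) / p^6) / ((q^3)^2)) / ((p^(-1))^2)) · r^2    [power of a power]
= ((((r^4 · p^16) / p^6) / q^6) / ((p^(-1))^2)) · r^2    [power of a power]
= ((((r^4 · p^16) / p^6) / q^6) / p^(-2)) · r^2    [power of a power]
= p^12q^(-6)r^6    [quotient of powers; product of powers]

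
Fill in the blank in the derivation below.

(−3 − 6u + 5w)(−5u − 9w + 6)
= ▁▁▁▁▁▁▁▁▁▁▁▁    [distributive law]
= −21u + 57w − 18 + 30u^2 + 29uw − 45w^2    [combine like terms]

By distributive law:

15u + 27w − 18 + 30u^2 + 54uw − 36u − 25uw − 45w^2 + 30w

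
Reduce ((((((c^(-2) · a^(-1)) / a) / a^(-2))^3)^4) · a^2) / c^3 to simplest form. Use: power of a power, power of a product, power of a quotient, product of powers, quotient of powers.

a^2c^(-27)

((((((c^(-2) · a^(-1)) / a) / a^(-2))^3)^4) · a^2) / c^3
= (((((c^(-2) · a^(-1)) / a) / a^(-2))^12) · a^2) / c^3    [power of a power]
= (((((c^(-2) · a^(-1)) / a)^12) / ((a^(-2))^12)) · a^2) / c^3    [power of a quotient]
= (((((c^(-2) · a^(-1))^12) / (a^12)) / ((a^(-2))^12)) · a^2) / c^3    [power of a quotient]
= ((((((c^(-2))^12) · ((a^(-1))^12)) / (a^12)) / ((a^(-2))^12)) · a^2) / c^3    [power of a product]
= ((((c^(-24) · ((a^(-1))^12)) / (a^12)) / ((a^(-2))^12)) · a^2) / c^3    [power of a power]
= ((((c^(-24) · a^(-12)) / (a^12)) / ((a^(-2))^12)) · a^2) / c^3    [power of a power]
= ((((c^(-24) · a^(-12)) / a^12) / a^(-24)) · a^2) / c^3    [power of a power]
= a^2c^(-27)    [quotient of powers; product of powers]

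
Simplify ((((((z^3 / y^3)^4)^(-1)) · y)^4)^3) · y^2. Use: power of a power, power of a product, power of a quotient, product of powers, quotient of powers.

((((((z^3 / y^3)^4)^(-1)) · y)^4)^3) · y^2
= (((((z^3 / y^3)^4)^(-1)) · y)^12) · y^2    [power of a power]
= (((((z^3 / y^3)^4)^(-1))^12) · (y^12)) · y^2    [power of a product]
= ((((z^3 / y^3)^4)^(-12)) · (y^12)) · y^2    [power of a power]
= (((z^3 / y^3)^(-48)) · (y^12)) · y^2    [power of a power]
= ((((z^3)^(-48)) / ((y^3)^(-48))) · (y^12)) · y^2    [power of a quotient]
= ((z^(-144) / ((y^3)^(-48))) · (y^12)) · y^2    [power of a power]
= ((z^(-144) / y^(-144)) · (y^12)) · y^2    [power of a power]
= y^158·z^(-144)    [quotient of powers; product of powers]

y^158·z^(-144)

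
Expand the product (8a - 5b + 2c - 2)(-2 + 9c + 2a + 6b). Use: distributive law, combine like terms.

-20a + 76ac + 16a² + 38ab - 2b - 33bc - 30b² - 22c + 18c² + 4

(8a - 5b + 2c - 2)(-2 + 9c + 2a + 6b)
= -16a + 72ac + 16a² + 48ab + 10b - 45bc - 10ab - 30b² - 4c + 18c² + 4ac + 12bc + 4 - 18c - 4a - 12b    [distributive law]
= -20a + 76ac + 16a² + 38ab - 2b - 33bc - 30b² - 22c + 18c² + 4    [combine like terms]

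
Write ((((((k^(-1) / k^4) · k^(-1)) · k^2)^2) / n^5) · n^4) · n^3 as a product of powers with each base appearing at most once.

k^(-8)n^2

((((((k^(-1) / k^4) · k^(-1)) · k^2)^2) / n^5) · n^4) · n^3
= ((((((k^(-1) / k^4) · k^(-1))^2) · ((k^2)^2)) / n^5) · n^4) · n^3    [power of a product]
= ((((((k^(-1) / k^4)^2) · ((k^(-1))^2)) · ((k^2)^2)) / n^5) · n^4) · n^3    [power of a product]
= (((((((k^(-1))^2) / ((k^4)^2)) · ((k^(-1))^2)) · ((k^2)^2)) / n^5) · n^4) · n^3    [power of a quotient]
= (((((k^(-2) / ((k^4)^2)) · ((k^(-1))^2)) · ((k^2)^2)) / n^5) · n^4) · n^3    [power of a power]
= (((((k^(-2) / k^8) · ((k^(-1))^2)) · ((k^2)^2)) / n^5) · n^4) · n^3    [power of a power]
= ((((k^(-10) · ((k^(-1))^2)) · ((k^2)^2)) / n^5) · n^4) · n^3    [quotient of powers]
= ((((k^(-10) · k^(-2)) · ((k^2)^2)) / n^5) · n^4) · n^3    [power of a power]
= (((k^(-12) · ((k^2)^2)) / n^5) · n^4) · n^3    [product of powers]
= (((k^(-12) · k^4) / n^5) · n^4) · n^3    [power of a power]
= ((k^(-8) / n^5) · n^4) · n^3    [product of powers]
= k^(-8)n^2    [quotient of powers; product of powers]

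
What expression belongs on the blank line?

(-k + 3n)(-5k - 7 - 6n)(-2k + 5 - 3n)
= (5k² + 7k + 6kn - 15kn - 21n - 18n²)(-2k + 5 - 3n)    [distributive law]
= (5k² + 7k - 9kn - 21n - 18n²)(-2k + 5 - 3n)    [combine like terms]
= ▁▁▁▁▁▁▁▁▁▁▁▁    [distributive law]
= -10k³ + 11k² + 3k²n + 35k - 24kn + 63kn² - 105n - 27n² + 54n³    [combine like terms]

By distributive law:

-10k³ + 25k² - 15k²n - 14k² + 35k - 21kn + 18k²n - 45kn + 27kn² + 42kn - 105n + 63n² + 36kn² - 90n² + 54n³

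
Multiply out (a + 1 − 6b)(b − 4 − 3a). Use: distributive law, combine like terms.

(a + 1 − 6b)(b − 4 − 3a)
= ab − 4a − 3a^2 + b − 4 − 3a − 6b^2 + 24b + 18ab    [distributive law]
= 19ab − 7a − 3a^2 + 25b − 4 − 6b^2    [combine like terms]

19ab − 7a − 3a^2 + 25b − 4 − 6b^2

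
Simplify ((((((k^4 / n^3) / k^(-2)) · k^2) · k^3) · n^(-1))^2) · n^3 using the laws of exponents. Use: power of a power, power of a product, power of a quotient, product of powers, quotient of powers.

((((((k^4 / n^3) / k^(-2)) · k^2) · k^3) · n^(-1))^2) · n^3
= ((((((k^4 / n^3) / k^(-2)) · k^2) · k^3)^2) · ((n^(-1))^2)) · n^3    [power of a product]
= ((((((k^4 / n^3) / k^(-2)) · k^2)^2) · ((k^3)^2)) · ((n^(-1))^2)) · n^3    [power of a product]
= ((((((k^4 / n^3) / k^(-2))^2) · ((k^2)^2)) · ((k^3)^2)) · ((n^(-1))^2)) · n^3    [power of a product]
= ((((((k^4 / n^3)^2) / ((k^(-2))^2)) · ((k^2)^2)) · ((k^3)^2)) · ((n^(-1))^2)) · n^3    [power of a quotient]
= (((((((k^4)^2) / ((n^3)^2)) / ((k^(-2))^2)) · ((k^2)^2)) · ((k^3)^2)) · ((n^(-1))^2)) · n^3    [power of a quotient]
= (((((k^8 / ((n^3)^2)) / ((k^(-2))^2)) · ((k^2)^2)) · ((k^3)^2)) · ((n^(-1))^2)) · n^3    [power of a power]
= (((((k^8 / n^6) / ((k^(-2))^2)) · ((k^2)^2)) · ((k^3)^2)) · ((n^(-1))^2)) · n^3    [power of a power]
= (((((k^8 / n^6) / k^(-4)) · ((k^2)^2)) · ((k^3)^2)) · ((n^(-1))^2)) · n^3    [power of a power]
= (((((k^8 / n^6) / k^(-4)) · k^4) · ((k^3)^2)) · ((n^(-1))^2)) · n^3    [power of a power]
= (((((k^8 / n^6) / k^(-4)) · k^4) · k^6) · ((n^(-1))^2)) · n^3    [power of a power]
= (((((k^8 / n^6) / k^(-4)) · k^4) · k^6) · n^(-2)) · n^3    [power of a power]
= k^22n^(-5)    [quotient of powers; product of powers]

k^22n^(-5)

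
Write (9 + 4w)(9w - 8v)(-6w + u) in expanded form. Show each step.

(9 + 4w)(9w - 8v)(-6w + u)
= (81w - 72v + 36w^2 - 32vw)(-6w + u)    [distributive law]
= -486w^2 + 81uw + 432vw - 72uv - 216w^3 + 36uw^2 + 192vw^2 - 32uvw    [distributive law]

-486w^2 + 81uw + 432vw - 72uv - 216w^3 + 36uw^2 + 192vw^2 - 32uvw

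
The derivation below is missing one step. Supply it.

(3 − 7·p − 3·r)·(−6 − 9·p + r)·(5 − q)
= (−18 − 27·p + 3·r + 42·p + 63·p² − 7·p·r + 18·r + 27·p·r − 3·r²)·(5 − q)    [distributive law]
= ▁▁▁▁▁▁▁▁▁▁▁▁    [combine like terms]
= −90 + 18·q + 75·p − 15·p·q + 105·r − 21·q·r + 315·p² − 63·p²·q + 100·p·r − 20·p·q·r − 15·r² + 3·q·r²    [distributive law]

After combine like terms, the bracketed line is:

(−18 + 15·p + 21·r + 63·p² + 20·p·r − 3·r²)·(5 − q)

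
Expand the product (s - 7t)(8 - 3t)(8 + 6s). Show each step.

(s - 7t)(8 - 3t)(8 + 6s)
= (8s - 3st - 56t + 21t²)(8 + 6s)    [distributive law]
= 64s + 48s² - 24st - 18s²t - 448t - 336st + 168t² + 126st²    [distributive law]
= 64s + 48s² - 360st - 18s²t - 448t + 168t² + 126st²    [combine like terms]

64s + 48s² - 360st - 18s²t - 448t + 168t² + 126st²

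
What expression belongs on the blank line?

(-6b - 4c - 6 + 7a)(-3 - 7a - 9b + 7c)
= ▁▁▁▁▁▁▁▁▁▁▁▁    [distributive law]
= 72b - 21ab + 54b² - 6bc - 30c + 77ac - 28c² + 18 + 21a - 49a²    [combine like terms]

After distributive law, the bracketed line is:

18b + 42ab + 54b² - 42bc + 12c + 28ac + 36bc - 28c² + 18 + 42a + 54b - 42c - 21a - 49a² - 63ab + 49ac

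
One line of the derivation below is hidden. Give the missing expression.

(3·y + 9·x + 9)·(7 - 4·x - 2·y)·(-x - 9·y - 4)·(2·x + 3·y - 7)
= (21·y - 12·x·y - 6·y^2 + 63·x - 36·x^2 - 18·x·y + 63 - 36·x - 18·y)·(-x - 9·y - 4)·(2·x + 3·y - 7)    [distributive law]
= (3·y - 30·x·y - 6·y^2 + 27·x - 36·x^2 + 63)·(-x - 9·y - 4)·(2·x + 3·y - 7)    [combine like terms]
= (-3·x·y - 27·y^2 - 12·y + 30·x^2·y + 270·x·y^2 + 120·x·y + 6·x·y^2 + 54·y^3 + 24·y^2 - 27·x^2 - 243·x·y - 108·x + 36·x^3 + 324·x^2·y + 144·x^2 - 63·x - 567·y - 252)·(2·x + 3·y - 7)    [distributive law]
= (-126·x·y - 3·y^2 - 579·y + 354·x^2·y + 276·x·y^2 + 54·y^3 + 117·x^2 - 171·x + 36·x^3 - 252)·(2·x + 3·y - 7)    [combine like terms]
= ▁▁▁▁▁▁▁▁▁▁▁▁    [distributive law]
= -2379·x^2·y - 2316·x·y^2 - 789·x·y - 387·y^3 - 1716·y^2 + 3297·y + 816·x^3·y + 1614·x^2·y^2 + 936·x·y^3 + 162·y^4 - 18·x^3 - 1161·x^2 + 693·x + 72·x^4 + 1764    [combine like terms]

After distributive law, the bracketed line is:

-252·x^2·y - 378·x·y^2 + 882·x·y - 6·x·y^2 - 9·y^3 + 21·y^2 - 1158·x·y - 1737·y^2 + 4053·y + 708·x^3·y + 1062·x^2·y^2 - 2478·x^2·y + 552·x^2·y^2 + 828·x·y^3 - 1932·x·y^2 + 108·x·y^3 + 162·y^4 - 378·y^3 + 234·x^3 + 351·x^2·y - 819·x^2 - 342·x^2 - 513·x·y + 1197·x + 72·x^4 + 108·x^3·y - 252·x^3 - 504·x - 756·y + 1764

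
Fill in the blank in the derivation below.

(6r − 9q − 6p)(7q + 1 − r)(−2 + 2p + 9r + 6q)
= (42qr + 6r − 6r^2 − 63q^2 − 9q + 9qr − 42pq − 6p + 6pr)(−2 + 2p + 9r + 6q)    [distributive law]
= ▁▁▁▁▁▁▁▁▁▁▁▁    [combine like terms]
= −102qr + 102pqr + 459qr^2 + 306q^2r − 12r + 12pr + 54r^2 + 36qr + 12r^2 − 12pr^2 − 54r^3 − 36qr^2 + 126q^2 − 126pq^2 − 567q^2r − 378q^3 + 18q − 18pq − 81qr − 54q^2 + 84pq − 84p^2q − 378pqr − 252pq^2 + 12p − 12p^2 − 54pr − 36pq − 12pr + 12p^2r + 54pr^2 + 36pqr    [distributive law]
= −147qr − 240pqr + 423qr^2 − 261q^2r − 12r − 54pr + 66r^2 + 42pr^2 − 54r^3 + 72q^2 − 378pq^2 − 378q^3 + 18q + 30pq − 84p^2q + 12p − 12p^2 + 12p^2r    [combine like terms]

After combine like terms, the bracketed line is:

(51qr + 6r − 6r^2 − 63q^2 − 9q − 42pq − 6p + 6pr)(−2 + 2p + 9r + 6q)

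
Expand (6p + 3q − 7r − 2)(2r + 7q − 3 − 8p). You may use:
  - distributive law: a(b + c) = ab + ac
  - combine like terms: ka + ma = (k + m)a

68pr + 18pq − 2p − 48p² − 43qr + 21q² − 23q − 14r² + 17r + 6

(6p + 3q − 7r − 2)(2r + 7q − 3 − 8p)
= 12pr + 42pq − 18p − 48p² + 6qr + 21q² − 9q − 24pq − 14r² − 49qr + 21r + 56pr − 4r − 14q + 6 + 16p    [distributive law]
= 68pr + 18pq − 2p − 48p² − 43qr + 21q² − 23q − 14r² + 17r + 6    [combine like terms]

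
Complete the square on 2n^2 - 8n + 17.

2n^2 - 8n + 17
= 2(n^2 - 4n) + 17    [factor out 2 from the n-terms]
= 2(n^2 - 4n + 4 - 4) + 17    [add and subtract 4 inside the bracket]
= 2(n - 2)^2 - 8 + 17    [perfect-square identity]
= 2(n - 2)^2 + 9    [combine constants]

2(n - 2)^2 + 9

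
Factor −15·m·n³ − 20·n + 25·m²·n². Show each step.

−15·m·n³ − 20·n + 25·m²·n²
= 5(−3·m·n³ − 4·n + 5·m²·n²)    [factor out 5]
= 5·n(−3·m·n² − 4 + 5·m²·n)    [factor out n]

5·n(−3·m·n² − 4 + 5·m²·n)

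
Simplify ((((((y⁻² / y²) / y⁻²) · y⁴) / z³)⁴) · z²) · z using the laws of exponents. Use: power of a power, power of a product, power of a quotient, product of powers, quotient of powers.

((((((y⁻² / y²) / y⁻²) · y⁴) / z³)⁴) · z²) · z
= ((((((y⁻² / y²) / y⁻²) · y⁴)⁴) / ((z³)⁴)) · z²) · z    [power of a quotient]
= ((((((y⁻² / y²) / y⁻²)⁴) · ((y⁴)⁴)) / ((z³)⁴)) · z²) · z    [power of a product]
= ((((((y⁻² / y²)⁴) / ((y⁻²)⁴)) · ((y⁴)⁴)) / ((z³)⁴)) · z²) · z    [power of a quotient]
= (((((((y⁻²)⁴) / ((y²)⁴)) / ((y⁻²)⁴)) · ((y⁴)⁴)) / ((z³)⁴)) · z²) · z    [power of a quotient]
= (((((y⁻⁸ / ((y²)⁴)) / ((y⁻²)⁴)) · ((y⁴)⁴)) / ((z³)⁴)) · z²) · z    [power of a power]
= (((((y⁻⁸ / y⁸) / ((y⁻²)⁴)) · ((y⁴)⁴)) / ((z³)⁴)) · z²) · z    [power of a power]
= ((((y⁻¹⁶ / ((y⁻²)⁴)) · ((y⁴)⁴)) / ((z³)⁴)) · z²) · z    [quotient of powers]
= ((((y⁻¹⁶ / y⁻⁸) · ((y⁴)⁴)) / ((z³)⁴)) · z²) · z    [power of a power]
= (((y⁻⁸ · ((y⁴)⁴)) / ((z³)⁴)) · z²) · z    [quotient of powers]
= (((y⁻⁸ · y¹⁶) / ((z³)⁴)) · z²) · z    [power of a power]
= ((y⁸ / ((z³)⁴)) · z²) · z    [product of powers]
= ((y⁸ / z¹²) · z²) · z    [power of a power]
= y⁸·z⁻⁹    [quotient of powers; product of powers]

y⁸·z⁻⁹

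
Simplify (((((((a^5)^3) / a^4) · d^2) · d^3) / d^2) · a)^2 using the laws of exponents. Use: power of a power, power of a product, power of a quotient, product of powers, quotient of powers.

a^24·d^6

(((((((a^5)^3) / a^4) · d^2) · d^3) / d^2) · a)^2
= (((((((a^5)^3) / a^4) · d^2) · d^3) / d^2)^2) · (a^2)    [power of a product]
= (((((((a^5)^3) / a^4) · d^2) · d^3)^2) / ((d^2)^2)) · (a^2)    [power of a quotient]
= (((((((a^5)^3) / a^4) · d^2)^2) · ((d^3)^2)) / ((d^2)^2)) · (a^2)    [power of a product]
= (((((((a^5)^3) / a^4)^2) · ((d^2)^2)) · ((d^3)^2)) / ((d^2)^2)) · (a^2)    [power of a product]
= (((((((a^5)^3)^2) / ((a^4)^2)) · ((d^2)^2)) · ((d^3)^2)) / ((d^2)^2)) · (a^2)    [power of a quotient]
= ((((((a^5)^6) / ((a^4)^2)) · ((d^2)^2)) · ((d^3)^2)) / ((d^2)^2)) · (a^2)    [power of a power]
= ((((a^30 / ((a^4)^2)) · ((d^2)^2)) · ((d^3)^2)) / ((d^2)^2)) · (a^2)    [power of a power]
= ((((a^30 / a^8) · ((d^2)^2)) · ((d^3)^2)) / ((d^2)^2)) · (a^2)    [power of a power]
= (((a^22 · ((d^2)^2)) · ((d^3)^2)) / ((d^2)^2)) · (a^2)    [quotient of powers]
= (((a^22 · d^4) · ((d^3)^2)) / ((d^2)^2)) · (a^2)    [power of a power]
= (((a^22 · d^4) · d^6) / ((d^2)^2)) · (a^2)    [power of a power]
= (((a^22 · d^4) · d^6) / d^4) · (a^2)    [power of a power]
= a^24·d^6    [quotient of powers; product of powers]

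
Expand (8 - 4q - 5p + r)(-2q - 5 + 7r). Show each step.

4q - 40 + 51r + 8q² - 30qr + 10pq + 25p - 35pr + 7r²

(8 - 4q - 5p + r)(-2q - 5 + 7r)
= -16q - 40 + 56r + 8q² + 20q - 28qr + 10pq + 25p - 35pr - 2qr - 5r + 7r²    [distributive law]
= 4q - 40 + 51r + 8q² - 30qr + 10pq + 25p - 35pr + 7r²    [combine like terms]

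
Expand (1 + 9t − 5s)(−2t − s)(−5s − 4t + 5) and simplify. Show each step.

(1 + 9t − 5s)(−2t − s)(−5s − 4t + 5)
= (−2t − s − 18t² − 9st + 10st + 5s²)(−5s − 4t + 5)    [distributive law]
= (−2t − s − 18t² + st + 5s²)(−5s − 4t + 5)    [combine like terms]
= 10st + 8t² − 10t + 5s² + 4st − 5s + 90st² + 72t³ − 90t² − 5s²t − 4st² + 5st − 25s³ − 20s²t + 25s²    [distributive law]
= 19st − 82t² − 10t + 30s² − 5s + 86st² + 72t³ − 25s²t − 25s³    [combine like terms]

19st − 82t² − 10t + 30s² − 5s + 86st² + 72t³ − 25s²t − 25s³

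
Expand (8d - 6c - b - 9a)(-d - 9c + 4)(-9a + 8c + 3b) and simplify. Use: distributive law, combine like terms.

(8d - 6c - b - 9a)(-d - 9c + 4)(-9a + 8c + 3b)
= (-8d² - 72cd + 32d + 6cd + 54c² - 24c + bd + 9bc - 4b + 9ad + 81ac - 36a)(-9a + 8c + 3b)    [distributive law]
= (-8d² - 66cd + 32d + 54c² - 24c + bd + 9bc - 4b + 9ad + 81ac - 36a)(-9a + 8c + 3b)    [combine like terms]
= 72ad² - 64cd² - 24bd² + 594acd - 528c²d - 198bcd - 288ad + 256cd + 96bd - 486ac² + 432c³ + 162bc² + 216ac - 192c² - 72bc - 9abd + 8bcd + 3b²d - 81abc + 72bc² + 27b²c + 36ab - 32bc - 12b² - 81a²d + 72acd + 27abd - 729a²c + 648ac² + 243abc + 324a² - 288ac - 108ab    [distributive law]
= 72ad² - 64cd² - 24bd² + 666acd - 528c²d - 190bcd - 288ad + 256cd + 96bd + 162ac² + 432c³ + 234bc² - 72ac - 192c² - 104bc + 18abd + 3b²d + 162abc + 27b²c - 72ab - 12b² - 81a²d - 729a²c + 324a²    [combine like terms]

72ad² - 64cd² - 24bd² + 666acd - 528c²d - 190bcd - 288ad + 256cd + 96bd + 162ac² + 432c³ + 234bc² - 72ac - 192c² - 104bc + 18abd + 3b²d + 162abc + 27b²c - 72ab - 12b² - 81a²d - 729a²c + 324a²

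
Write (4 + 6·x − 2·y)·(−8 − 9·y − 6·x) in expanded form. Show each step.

−32 − 20·y − 72·x − 42·x·y − 36·x² + 18·y²

(4 + 6·x − 2·y)·(−8 − 9·y − 6·x)
= −32 − 36·y − 24·x − 48·x − 54·x·y − 36·x² + 16·y + 18·y² + 12·x·y    [distributive law]
= −32 − 20·y − 72·x − 42·x·y − 36·x² + 18·y²    [combine like terms]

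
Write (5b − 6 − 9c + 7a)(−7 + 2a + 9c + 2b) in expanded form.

−47b + 24ab + 27bc + 10b^2 + 42 − 61a + 9c + 45ac − 81c^2 + 14a^2

(5b − 6 − 9c + 7a)(−7 + 2a + 9c + 2b)
= −35b + 10ab + 45bc + 10b^2 + 42 − 12a − 54c − 12b + 63c − 18ac − 81c^2 − 18bc − 49a + 14a^2 + 63ac + 14ab    [distributive law]
= −47b + 24ab + 27bc + 10b^2 + 42 − 61a + 9c + 45ac − 81c^2 + 14a^2    [combine like terms]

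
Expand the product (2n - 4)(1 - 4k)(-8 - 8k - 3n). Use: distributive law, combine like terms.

-4n - 6n^2 + 64k^2n + 24kn^2 + 32 - 96k - 128k^2

(2n - 4)(1 - 4k)(-8 - 8k - 3n)
= (2n - 8kn - 4 + 16k)(-8 - 8k - 3n)    [distributive law]
= -16n - 16kn - 6n^2 + 64kn + 64k^2n + 24kn^2 + 32 + 32k + 12n - 128k - 128k^2 - 48kn    [distributive law]
= -4n - 6n^2 + 64k^2n + 24kn^2 + 32 - 96k - 128k^2    [combine like terms]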